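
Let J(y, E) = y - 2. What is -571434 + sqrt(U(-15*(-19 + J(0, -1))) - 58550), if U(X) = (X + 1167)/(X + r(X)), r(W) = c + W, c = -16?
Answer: -571434 + I*sqrt(5518051463)/307 ≈ -5.7143e+5 + 241.97*I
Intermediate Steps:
r(W) = -16 + W
J(y, E) = -2 + y
U(X) = (1167 + X)/(-16 + 2*X) (U(X) = (X + 1167)/(X + (-16 + X)) = (1167 + X)/(-16 + 2*X))
-571434 + sqrt(U(-15*(-19 + J(0, -1))) - 58550) = -571434 + sqrt((1167 - 15*(-19 + (-2 + 0)))/(2*(-8 - 15*(-19 + (-2 + 0)))) - 58550) = -571434 + sqrt((1167 - 15*(-19 - 2))/(2*(-8 - 15*(-19 - 2))) - 58550) = -571434 + sqrt((1167 - 15*(-21))/(2*(-8 - 15*(-21))) - 58550) = -571434 + sqrt((1167 + 315)/(2*(-8 + 315)) - 58550) = -571434 + sqrt((1/2)*1482/307 - 58550) = -571434 + sqrt((1/2)*(1/307)*1482 - 58550) = -571434 + sqrt(741/307 - 58550) = -571434 + sqrt(-17974109/307) = -571434 + I*sqrt(5518051463)/307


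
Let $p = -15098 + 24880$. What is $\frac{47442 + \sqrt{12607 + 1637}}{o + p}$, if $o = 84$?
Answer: $\frac{23721}{4933} + \frac{\sqrt{3561}}{4933} \approx 4.8207$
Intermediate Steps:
$p = 9782$
$\frac{47442 + \sqrt{12607 + 1637}}{o + p} = \frac{47442 + \sqrt{12607 + 1637}}{84 + 9782} = \frac{47442 + \sqrt{14244}}{9866} = \left(47442 + 2 \sqrt{3561}\right) \frac{1}{9866} = \frac{23721}{4933} + \frac{\sqrt{3561}}{4933}$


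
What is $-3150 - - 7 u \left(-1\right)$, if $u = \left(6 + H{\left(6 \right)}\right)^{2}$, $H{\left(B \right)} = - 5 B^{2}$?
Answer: $-215082$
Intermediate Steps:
$u = 30276$ ($u = \left(6 - 5 \cdot 6^{2}\right)^{2} = \left(6 - 180\right)^{2} = \left(-174\right)^{2} = 30276$)
$-3150 - - 7 u \left(-1\right) = -3150 - \left(-7\right) 30276 \left(-1\right) = -3150 - \left(-211932\right) \left(-1\right) = -3150 - 211932 = -215082$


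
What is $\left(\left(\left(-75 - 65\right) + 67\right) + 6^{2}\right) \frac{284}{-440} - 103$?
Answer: $- \frac{8703}{110} \approx -79.118$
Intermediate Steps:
$\left(\left(\left(-75 - 65\right) + 67\right) + 6^{2}\right) \frac{284}{-440} - 103 = \left(\left(-140 + 67\right) + 36\right) 284 \left(- \frac{1}{440}\right) - 103 = \left(-73 + 36\right) \left(- \frac{71}{110}\right) - 103 = \left(-37\right) \left(- \frac{71}{110}\right) - 103 = \frac{2627}{110} - 103 = - \frac{8703}{110}$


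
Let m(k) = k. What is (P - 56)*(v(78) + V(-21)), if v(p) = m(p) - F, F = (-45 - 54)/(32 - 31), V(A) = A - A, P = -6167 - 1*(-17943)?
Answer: 2074440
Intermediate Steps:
P = 11776 (P = -6167 + 17943 = 11776)
V(A) = 0
F = -99 (F = -99/1 = -99*1 = -99)
v(p) = 99 + p (v(p) = p - 1*(-99) = p + 99 = 99 + p)
(P - 56)*(v(78) + V(-21)) = (11776 - 56)*((99 + 78) + 0) = 11720*(177 + 0) = 11720*177 = 2074440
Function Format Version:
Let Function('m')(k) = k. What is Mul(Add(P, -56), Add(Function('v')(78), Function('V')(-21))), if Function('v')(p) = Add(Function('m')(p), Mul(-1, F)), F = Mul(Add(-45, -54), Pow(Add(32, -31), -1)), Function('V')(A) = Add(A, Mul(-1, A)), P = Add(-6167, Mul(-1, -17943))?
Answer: 2074440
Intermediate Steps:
P = 11776 (P = Add(-6167, 17943) = 11776)
Function('V')(A) = 0
F = -99 (F = Mul(-99, Pow(1, -1)) = Mul(-99, 1) = -99)
Function('v')(p) = Add(99, p) (Function('v')(p) = Add(p, Mul(-1, -99)) = Add(p, 99) = Add(99, p))
Mul(Add(P, -56), Add(Function('v')(78), Function('V')(-21))) = Mul(Add(11776, -56), Add(Add(99, 78), 0)) = Mul(11720, Add(177, 0)) = Mul(11720, 177) = 2074440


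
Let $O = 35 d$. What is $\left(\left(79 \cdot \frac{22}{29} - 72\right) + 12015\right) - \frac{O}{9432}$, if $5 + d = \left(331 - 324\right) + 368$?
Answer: $\frac{1641381085}{136764} \approx 12002.0$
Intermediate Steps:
$d = 370$ ($d = -5 + \left(\left(331 - 324\right) + 368\right) = -5 + \left(7 + 368\right) = -5 + 375 = 370$)
$O = 12950$ ($O = 35 \cdot 370 = 12950$)
$\left(\left(79 \cdot \frac{22}{29} - 72\right) + 12015\right) - \frac{O}{9432} = \left(\left(79 \cdot \frac{22}{29} - 72\right) + 12015\right) - \frac{12950}{9432} = \left(\left(79 \cdot 22 \cdot \frac{1}{29} - 72\right) + 12015\right) - 12950 \cdot \frac{1}{9432} = \left(\left(79 \cdot \frac{22}{29} - 72\right) + 12015\right) - \frac{6475}{4716} = \left(\left(\frac{1738}{29} - 72\right) + 12015\right) - \frac{6475}{4716} = \left(- \frac{350}{29} + 12015\right) - \frac{6475}{4716} = \frac{348085}{29} - \frac{6475}{4716} = \frac{1641381085}{136764}$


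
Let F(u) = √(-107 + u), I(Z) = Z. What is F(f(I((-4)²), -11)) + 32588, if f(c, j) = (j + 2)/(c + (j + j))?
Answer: 32588 + I*√422/2 ≈ 32588.0 + 10.271*I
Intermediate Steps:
f(c, j) = (2 + j)/(c + 2*j)
F(f(I((-4)²), -11)) + 32588 = √(-107 + (2 - 11)/((-4)² + 2*(-11))) + 32588 = √(-107 - 9/(16 - 22)) + 32588 = √(-107 - 9/(-6)) + 32588 = √(-107 - ⅙*(-9)) + 32588 = √(-107 + 3/2) + 32588 = √(-211/2) + 32588 = I*√422/2 + 32588 = 32588 + I*√422/2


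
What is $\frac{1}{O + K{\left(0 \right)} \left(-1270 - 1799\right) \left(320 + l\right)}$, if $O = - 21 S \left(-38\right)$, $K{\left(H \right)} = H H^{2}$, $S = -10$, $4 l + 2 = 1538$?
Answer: $- \frac{1}{7980} \approx -0.00012531$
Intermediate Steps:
$l = 384$ ($l = - \frac{1}{2} + \frac{1}{4} \cdot 1538 = - \frac{1}{2} + \frac{769}{2} = 384$)
$K{\left(H \right)} = H^{3}$
$O = -7980$ ($O = \left(-21\right) \left(-10\right) \left(-38\right) = 210 \left(-38\right) = -7980$)
$\frac{1}{O + K{\left(0 \right)} \left(-1270 - 1799\right) \left(320 + l\right)} = \frac{1}{-7980 + 0^{3} \left(-1270 - 1799\right) \left(320 + 384\right)} = \frac{1}{-7980 + 0 \left(\left(-3069\right) 704\right)} = \frac{1}{-7980 + 0 \left(-2160576\right)} = \frac{1}{-7980 + 0} = \frac{1}{-7980} = - \frac{1}{7980}$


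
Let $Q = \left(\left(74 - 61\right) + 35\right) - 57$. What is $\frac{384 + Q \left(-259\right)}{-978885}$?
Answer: $- \frac{181}{65259} \approx -0.0027736$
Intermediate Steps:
$Q = -9$ ($Q = \left(13 + 35\right) - 57 = 48 - 57 = -9$)
$\frac{384 + Q \left(-259\right)}{-978885} = \frac{384 - -2331}{-978885} = \left(384 + 2331\right) \left(- \frac{1}{978885}\right) = 2715 \left(- \frac{1}{978885}\right) = - \frac{181}{65259}$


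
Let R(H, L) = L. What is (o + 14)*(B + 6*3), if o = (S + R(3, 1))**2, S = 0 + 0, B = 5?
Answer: 345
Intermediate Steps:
S = 0
o = 1 (o = (0 + 1)**2 = 1**2 = 1)
(o + 14)*(B + 6*3) = (1 + 14)*(5 + 6*3) = 15*(5 + 18) = 15*23 = 345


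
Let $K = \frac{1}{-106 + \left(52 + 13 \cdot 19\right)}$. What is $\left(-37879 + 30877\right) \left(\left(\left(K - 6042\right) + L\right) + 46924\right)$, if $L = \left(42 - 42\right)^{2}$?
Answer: $- \frac{55247369454}{193} \approx -2.8626 \cdot 10^{8}$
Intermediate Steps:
$L = 0$ ($L = 0^{2} = 0$)
$K = \frac{1}{193}$ ($K = \frac{1}{-106 + \left(52 + 247\right)} = \frac{1}{-106 + 299} = \frac{1}{193} \approx 0.0051813$)
$\left(-37879 + 30877\right) \left(\left(\left(K - 6042\right) + L\right) + 46924\right) = \left(-37879 + 30877\right) \left(\left(\left(\frac{1}{193} - 6042\right) + 0\right) + 46924\right) = - 7002 \left(\left(- \frac{1166105}{193} + 0\right) + 46924\right) = - 7002 \left(- \frac{1166105}{193} + 46924\right) = \left(-7002\right) \frac{7890227}{193} = - \frac{55247369454}{193}$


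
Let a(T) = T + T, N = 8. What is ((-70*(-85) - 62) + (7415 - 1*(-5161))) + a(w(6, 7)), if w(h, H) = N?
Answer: 18480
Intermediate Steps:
w(h, H) = 8
a(T) = 2*T
((-70*(-85) - 62) + (7415 - 1*(-5161))) + a(w(6, 7)) = ((-70*(-85) - 62) + (7415 - 1*(-5161))) + 2*8 = ((5950 - 62) + (7415 + 5161)) + 16 = (5888 + 12576) + 16 = 18464 + 16 = 18480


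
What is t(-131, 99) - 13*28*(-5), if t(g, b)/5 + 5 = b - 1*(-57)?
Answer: 2575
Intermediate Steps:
t(g, b) = 260 + 5*b (t(g, b) = -25 + 5*(b - 1*(-57)) = -25 + 5*(b + 57) = -25 + 5*(57 + b) = -25 + (285 + 5*b) = 260 + 5*b)
t(-131, 99) - 13*28*(-5) = (260 + 5*99) - 13*28*(-5) = (260 + 495) - 364*(-5) = 755 + 1820 = 2575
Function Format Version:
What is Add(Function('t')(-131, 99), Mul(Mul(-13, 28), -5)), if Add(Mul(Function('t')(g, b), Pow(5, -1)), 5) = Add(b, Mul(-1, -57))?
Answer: 2575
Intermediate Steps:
Function('t')(g, b) = Add(260, Mul(5, b)) (Function('t')(g, b) = Add(-25, Mul(5, Add(b, Mul(-1, -57)))) = Add(-25, Mul(5, Add(b, 57))) = Add(-25, Mul(5, Add(57, b))) = Add(-25, Add(285, Mul(5, b))) = Add(260, Mul(5, b)))
Add(Function('t')(-131, 99), Mul(Mul(-13, 28), -5)) = Add(Add(260, Mul(5, 99)), Mul(Mul(-13, 28), -5)) = Add(Add(260, 495), Mul(-364, -5)) = Add(755, 1820) = 2575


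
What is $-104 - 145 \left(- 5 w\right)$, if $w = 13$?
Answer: $9321$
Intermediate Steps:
$-104 - 145 \left(- 5 w\right) = -104 - 145 \left(\left(-5\right) 13\right) = -104 - -9425 = -104 + 9425 = 9321$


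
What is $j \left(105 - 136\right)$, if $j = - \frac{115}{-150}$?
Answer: $- \frac{713}{30} \approx -23.767$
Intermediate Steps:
$j = \frac{23}{30}$ ($j = \left(-115\right) \left(- \frac{1}{150}\right) = \frac{23}{30} \approx 0.76667$)
$j \left(105 - 136\right) = \frac{23 \left(105 - 136\right)}{30} = \frac{23}{30} \left(-31\right) = - \frac{713}{30}$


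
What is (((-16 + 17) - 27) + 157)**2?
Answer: 17161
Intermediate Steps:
(((-16 + 17) - 27) + 157)**2 = ((1 - 27) + 157)**2 = (-26 + 157)**2 = 131**2 = 17161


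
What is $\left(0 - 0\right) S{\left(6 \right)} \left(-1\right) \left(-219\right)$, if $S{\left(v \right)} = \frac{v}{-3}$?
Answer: $0$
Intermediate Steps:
$S{\left(v \right)} = - \frac{v}{3}$ ($S{\left(v \right)} = v \left(- \frac{1}{3}\right) = - \frac{v}{3}$)
$\left(0 - 0\right) S{\left(6 \right)} \left(-1\right) \left(-219\right) = \left(0 - 0\right) \left(\left(- \frac{1}{3}\right) 6\right) \left(-1\right) \left(-219\right) = \left(0 + 0\right) \left(-2\right) \left(-1\right) \left(-219\right) = 0 \left(-2\right) \left(-1\right) \left(-219\right) = 0 \left(-1\right) \left(-219\right) = 0 \left(-219\right) = 0$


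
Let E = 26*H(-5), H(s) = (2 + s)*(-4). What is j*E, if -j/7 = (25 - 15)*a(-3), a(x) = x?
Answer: 65520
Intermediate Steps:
H(s) = -8 - 4*s
E = 312 (E = 26*(-8 - 4*(-5)) = 26*(-8 + 20) = 26*12 = 312)
j = 210 (j = -7*(25 - 15)*(-3) = -70*(-3) = -7*(-30) = 210)
j*E = 210*312 = 65520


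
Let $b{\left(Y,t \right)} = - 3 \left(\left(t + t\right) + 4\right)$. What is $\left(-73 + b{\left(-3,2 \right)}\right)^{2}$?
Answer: $9409$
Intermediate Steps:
$b{\left(Y,t \right)} = -12 - 6 t$ ($b{\left(Y,t \right)} = - 3 \left(2 t + 4\right) = - 3 \left(4 + 2 t\right) = -12 - 6 t$)
$\left(-73 + b{\left(-3,2 \right)}\right)^{2} = \left(-73 - 24\right)^{2} = \left(-97\right)^{2} = 9409$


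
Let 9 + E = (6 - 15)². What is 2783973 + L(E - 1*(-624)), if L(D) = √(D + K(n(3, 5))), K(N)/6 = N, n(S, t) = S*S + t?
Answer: 2783973 + 2*√195 ≈ 2.7840e+6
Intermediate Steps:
n(S, t) = t + S² (n(S, t) = S² + t = t + S²)
K(N) = 6*N
E = 72 (E = -9 + (6 - 15)² = -9 + (-9)² = -9 + 81 = 72)
L(D) = √(84 + D) (L(D) = √(D + 6*(5 + 3²)) = √(D + 6*(5 + 9)) = √(D + 6*14) = √(D + 84) = √(84 + D))
2783973 + L(E - 1*(-624)) = 2783973 + √(84 + (72 - 1*(-624))) = 2783973 + √(84 + (72 + 624)) = 2783973 + √(84 + 696) = 2783973 + √780 = 2783973 + 2*√195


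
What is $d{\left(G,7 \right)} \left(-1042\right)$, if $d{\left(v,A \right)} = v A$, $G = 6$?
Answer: $-43764$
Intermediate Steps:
$d{\left(v,A \right)} = A v$
$d{\left(G,7 \right)} \left(-1042\right) = 7 \cdot 6 \left(-1042\right) = 42 \left(-1042\right) = -43764$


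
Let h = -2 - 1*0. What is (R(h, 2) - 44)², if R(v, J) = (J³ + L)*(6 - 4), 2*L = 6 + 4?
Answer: 324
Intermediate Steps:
h = -2 (h = -2 + 0 = -2)
L = 5 (L = (6 + 4)/2 = (½)*10 = 5)
R(v, J) = 10 + 2*J³ (R(v, J) = (J³ + 5)*(6 - 4) = (5 + J³)*2 = 10 + 2*J³)
(R(h, 2) - 44)² = ((10 + 2*2³) - 44)² = ((10 + 2*8) - 44)² = ((10 + 16) - 44)² = (26 - 44)² = (-18)² = 324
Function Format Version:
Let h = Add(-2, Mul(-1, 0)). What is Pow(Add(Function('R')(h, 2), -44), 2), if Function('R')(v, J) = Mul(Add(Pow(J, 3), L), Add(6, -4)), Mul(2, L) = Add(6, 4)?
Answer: 324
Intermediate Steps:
h = -2 (h = Add(-2, 0) = -2)
L = 5 (L = Mul(Rational(1, 2), Add(6, 4)) = Mul(Rational(1, 2), 10) = 5)
Function('R')(v, J) = Add(10, Mul(2, Pow(J, 3))) (Function('R')(v, J) = Mul(Add(Pow(J, 3), 5), Add(6, -4)) = Mul(Add(5, Pow(J, 3)), 2) = Add(10, Mul(2, Pow(J, 3))))
Pow(Add(Function('R')(h, 2), -44), 2) = Pow(Add(Add(10, Mul(2, Pow(2, 3))), -44), 2) = Pow(Add(Add(10, Mul(2, 8)), -44), 2) = Pow(Add(Add(10, 16), -44), 2) = Pow(Add(26, -44), 2) = Pow(-18, 2) = 324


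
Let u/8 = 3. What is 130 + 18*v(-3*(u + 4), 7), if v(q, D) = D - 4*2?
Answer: 112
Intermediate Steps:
u = 24 (u = 8*3 = 24)
v(q, D) = -8 + D (v(q, D) = D - 8 = -8 + D)
130 + 18*v(-3*(u + 4), 7) = 130 + 18*(-8 + 7) = 130 + 18*(-1) = 130 - 18 = 112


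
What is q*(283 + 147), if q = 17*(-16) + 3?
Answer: -115670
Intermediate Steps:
q = -269 (q = -272 + 3 = -269)
q*(283 + 147) = -269*(283 + 147) = -269*430 = -115670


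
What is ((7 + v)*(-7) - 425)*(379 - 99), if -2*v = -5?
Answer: -137620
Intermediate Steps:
v = 5/2 (v = -1/2*(-5) = 5/2 ≈ 2.5000)
((7 + v)*(-7) - 425)*(379 - 99) = ((7 + 5/2)*(-7) - 425)*(379 - 99) = ((19/2)*(-7) - 425)*280 = (-133/2 - 425)*280 = -983/2*280 = -137620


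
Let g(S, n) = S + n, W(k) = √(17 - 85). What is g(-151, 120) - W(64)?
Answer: -31 - 2*I*√17 ≈ -31.0 - 8.2462*I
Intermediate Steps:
W(k) = 2*I*√17 (W(k) = √(-68) = 2*I*√17)
g(-151, 120) - W(64) = (-151 + 120) - 2*I*√17 = -31 - 2*I*√17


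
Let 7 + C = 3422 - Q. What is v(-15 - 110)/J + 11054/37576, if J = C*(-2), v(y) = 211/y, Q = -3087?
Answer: 561756423/1908743375 ≈ 0.29431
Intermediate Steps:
C = 6502 (C = -7 + (3422 - 1*(-3087)) = -7 + (3422 + 3087) = -7 + 6509 = 6502)
J = -13004 (J = 6502*(-2) = -13004)
v(-15 - 110)/J + 11054/37576 = (211/(-15 - 110))/(-13004) + 11054/37576 = (211/(-125))*(-1/13004) + 11054*(1/37576) = (211*(-1/125))*(-1/13004) + 5527/18788 = -211/125*(-1/13004) + 5527/18788 = 211/1625500 + 5527/18788 = 561756423/1908743375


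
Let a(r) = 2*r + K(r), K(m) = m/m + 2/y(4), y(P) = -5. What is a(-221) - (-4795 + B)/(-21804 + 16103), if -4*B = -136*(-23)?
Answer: -12609992/28505 ≈ -442.38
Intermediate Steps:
K(m) = ⅗ (K(m) = m/m + 2/(-5) = 1 + 2*(-⅕) = 1 - ⅖ = ⅗)
B = -782 (B = -(-34)*(-23) = -¼*3128 = -782)
a(r) = ⅗ + 2*r (a(r) = 2*r + ⅗ = ⅗ + 2*r)
a(-221) - (-4795 + B)/(-21804 + 16103) = (⅗ + 2*(-221)) - (-4795 - 782)/(-21804 + 16103) = (⅗ - 442) - (-5577)/(-5701) = -2207/5 - (-5577)*(-1)/5701 = -2207/5 - 1*5577/5701 = -2207/5 - 5577/5701 = -12609992/28505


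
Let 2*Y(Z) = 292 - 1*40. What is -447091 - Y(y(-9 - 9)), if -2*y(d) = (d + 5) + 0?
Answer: -447217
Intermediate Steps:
y(d) = -5/2 - d/2 (y(d) = -((d + 5) + 0)/2 = -((5 + d) + 0)/2 = -(5 + d)/2 = -5/2 - d/2)
Y(Z) = 126 (Y(Z) = (292 - 1*40)/2 = (292 - 40)/2 = (½)*252 = 126)
-447091 - Y(y(-9 - 9)) = -447091 - 1*126 = -447091 - 126 = -447217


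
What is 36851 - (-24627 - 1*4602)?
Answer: 66080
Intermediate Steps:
36851 - (-24627 - 1*4602) = 36851 - (-24627 - 4602) = 36851 - 1*(-29229) = 36851 + 29229 = 66080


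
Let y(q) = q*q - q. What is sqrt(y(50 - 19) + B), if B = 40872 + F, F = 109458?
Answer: 2*sqrt(37815) ≈ 388.92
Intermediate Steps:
y(q) = q**2 - q
B = 150330 (B = 40872 + 109458 = 150330)
sqrt(y(50 - 19) + B) = sqrt((50 - 19)*(-1 + (50 - 19)) + 150330) = sqrt(31*(-1 + 31) + 150330) = sqrt(31*30 + 150330) = sqrt(930 + 150330) = sqrt(151260) = 2*sqrt(37815)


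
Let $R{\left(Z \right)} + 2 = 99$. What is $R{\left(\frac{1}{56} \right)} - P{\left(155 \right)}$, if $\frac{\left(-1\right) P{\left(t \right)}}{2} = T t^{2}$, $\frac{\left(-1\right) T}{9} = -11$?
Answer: $4757047$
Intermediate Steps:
$R{\left(Z \right)} = 97$ ($R{\left(Z \right)} = -2 + 99 = 97$)
$T = 99$ ($T = \left(-9\right) \left(-11\right) = 99$)
$P{\left(t \right)} = - 198 t^{2}$ ($P{\left(t \right)} = - 2 \cdot 99 t^{2} = - 198 t^{2}$)
$R{\left(\frac{1}{56} \right)} - P{\left(155 \right)} = 97 - - 198 \cdot 155^{2} = 97 - \left(-198\right) 24025 = 97 - -4756950 = 97 + 4756950 = 4757047$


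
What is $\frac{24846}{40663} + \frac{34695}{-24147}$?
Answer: $- \frac{90094047}{109098829} \approx -0.8258$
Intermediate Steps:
$\frac{24846}{40663} + \frac{34695}{-24147} = 24846 \cdot \frac{1}{40663} + 34695 \left(- \frac{1}{24147}\right) = \frac{24846}{40663} - \frac{3855}{2683} = - \frac{90094047}{109098829}$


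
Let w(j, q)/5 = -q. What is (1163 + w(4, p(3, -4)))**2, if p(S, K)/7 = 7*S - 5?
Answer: 363609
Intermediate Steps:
p(S, K) = -35 + 49*S (p(S, K) = 7*(7*S - 5) = 7*(-5 + 7*S) = -35 + 49*S)
w(j, q) = -5*q (w(j, q) = 5*(-q) = -5*q)
(1163 + w(4, p(3, -4)))**2 = (1163 - 5*(-35 + 49*3))**2 = (1163 - 5*(-35 + 147))**2 = (1163 - 5*112)**2 = (1163 - 560)**2 = 603**2 = 363609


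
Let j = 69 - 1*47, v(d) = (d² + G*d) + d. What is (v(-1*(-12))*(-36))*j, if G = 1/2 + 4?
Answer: -166320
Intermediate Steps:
G = 9/2 (G = ½ + 4 = 9/2 ≈ 4.5000)
v(d) = d² + 11*d/2 (v(d) = (d² + 9*d/2) + d = d² + 11*d/2)
j = 22 (j = 69 - 47 = 22)
(v(-1*(-12))*(-36))*j = (((-1*(-12))*(11 + 2*(-1*(-12)))/2)*(-36))*22 = (((½)*12*(11 + 2*12))*(-36))*22 = (((½)*12*(11 + 24))*(-36))*22 = (((½)*12*35)*(-36))*22 = (210*(-36))*22 = -7560*22 = -166320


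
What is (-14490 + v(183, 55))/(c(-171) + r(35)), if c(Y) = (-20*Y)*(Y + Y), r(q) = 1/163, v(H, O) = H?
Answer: 2332041/190651319 ≈ 0.012232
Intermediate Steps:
r(q) = 1/163
c(Y) = -40*Y² (c(Y) = (-20*Y)*(2*Y) = -40*Y²)
(-14490 + v(183, 55))/(c(-171) + r(35)) = (-14490 + 183)/(-40*(-171)² + 1/163) = -14307/(-40*29241 + 1/163) = -14307/(-1169640 + 1/163) = -14307/(-190651319/163) = -14307*(-163/190651319) = 2332041/190651319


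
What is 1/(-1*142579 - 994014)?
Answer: -1/1136593 ≈ -8.7982e-7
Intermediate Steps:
1/(-1*142579 - 994014) = 1/(-142579 - 994014) = 1/(-1136593) = -1/1136593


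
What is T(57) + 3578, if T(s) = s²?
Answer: 6827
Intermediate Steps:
T(57) + 3578 = 57² + 3578 = 3249 + 3578 = 6827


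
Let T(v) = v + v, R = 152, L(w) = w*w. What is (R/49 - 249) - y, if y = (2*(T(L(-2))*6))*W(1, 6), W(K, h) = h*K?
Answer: -40273/49 ≈ -821.90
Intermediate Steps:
L(w) = w²
W(K, h) = K*h
T(v) = 2*v
y = 576 (y = (2*((2*(-2)²)*6))*(1*6) = (2*((2*4)*6))*6 = (2*(8*6))*6 = (2*48)*6 = 96*6 = 576)
(R/49 - 249) - y = (152/49 - 249) - 1*576 = (152*(1/49) - 249) - 576 = (152/49 - 249) - 576 = -12049/49 - 576 = -40273/49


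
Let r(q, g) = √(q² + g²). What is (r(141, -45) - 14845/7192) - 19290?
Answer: -138748525/7192 + 3*√2434 ≈ -19144.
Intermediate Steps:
r(q, g) = √(g² + q²)
(r(141, -45) - 14845/7192) - 19290 = (√((-45)² + 141²) - 14845/7192) - 19290 = (√(2025 + 19881) - 14845*1/7192) - 19290 = (√21906 - 14845/7192) - 19290 = (3*√2434 - 14845/7192) - 19290 = (-14845/7192 + 3*√2434) - 19290 = -138748525/7192 + 3*√2434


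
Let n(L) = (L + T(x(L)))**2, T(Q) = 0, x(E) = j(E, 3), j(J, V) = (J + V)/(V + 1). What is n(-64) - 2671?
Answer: 1425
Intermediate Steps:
j(J, V) = (J + V)/(1 + V)
x(E) = 3/4 + E/4 (x(E) = (E + 3)/(1 + 3) = (3 + E)/4 = 3/4 + E/4)
n(L) = L**2 (n(L) = (L + 0)**2 = L**2)
n(-64) - 2671 = (-64)**2 - 2671 = 4096 - 2671 = 1425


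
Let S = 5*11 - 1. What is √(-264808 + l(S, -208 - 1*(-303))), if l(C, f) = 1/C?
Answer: I*√85797786/18 ≈ 514.59*I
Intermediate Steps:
S = 54 (S = 55 - 1 = 54)
√(-264808 + l(S, -208 - 1*(-303))) = √(-264808 + 1/54) = √(-14299631/54) = I*√85797786/18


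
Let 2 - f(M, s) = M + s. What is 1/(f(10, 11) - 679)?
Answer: -1/698 ≈ -0.0014327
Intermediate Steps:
f(M, s) = 2 - M - s (f(M, s) = 2 - (M + s) = 2 + (-M - s) = 2 - M - s)
1/(f(10, 11) - 679) = 1/((2 - 1*10 - 1*11) - 679) = 1/((2 - 10 - 11) - 679) = 1/(-19 - 679) = 1/(-698) = -1/698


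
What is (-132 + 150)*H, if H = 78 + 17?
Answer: 1710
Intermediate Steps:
H = 95
(-132 + 150)*H = (-132 + 150)*95 = 18*95 = 1710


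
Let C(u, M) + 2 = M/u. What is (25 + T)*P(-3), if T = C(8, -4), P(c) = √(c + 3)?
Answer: 0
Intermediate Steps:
P(c) = √(3 + c)
C(u, M) = -2 + M/u
T = -5/2 (T = -2 - 4/8 = -2 - 4*⅛ = -2 - ½ = -5/2 ≈ -2.5000)
(25 + T)*P(-3) = (25 - 5/2)*√(3 - 3) = 45*√0/2 = (45/2)*0 = 0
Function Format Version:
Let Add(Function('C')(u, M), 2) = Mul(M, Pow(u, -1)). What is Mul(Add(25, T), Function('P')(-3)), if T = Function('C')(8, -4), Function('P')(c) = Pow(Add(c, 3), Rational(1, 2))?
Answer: 0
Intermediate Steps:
Function('P')(c) = Pow(Add(3, c), Rational(1, 2))
Function('C')(u, M) = Add(-2, Mul(M, Pow(u, -1)))
T = Rational(-5, 2) (T = Add(-2, Mul(-4, Pow(8, -1))) = Add(-2, Mul(-4, Rational(1, 8))) = Add(-2, Rational(-1, 2)) = Rational(-5, 2) ≈ -2.5000)
Mul(Add(25, T), Function('P')(-3)) = Mul(Add(25, Rational(-5, 2)), Pow(Add(3, -3), Rational(1, 2))) = Mul(Rational(45, 2), Pow(0, Rational(1, 2))) = Mul(Rational(45, 2), 0) = 0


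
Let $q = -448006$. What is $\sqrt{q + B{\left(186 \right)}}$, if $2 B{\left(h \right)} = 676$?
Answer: $2 i \sqrt{111917} \approx 669.08 i$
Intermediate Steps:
$B{\left(h \right)} = 338$ ($B{\left(h \right)} = \frac{1}{2} \cdot 676 = 338$)
$\sqrt{q + B{\left(186 \right)}} = \sqrt{-448006 + 338} = \sqrt{-447668} = 2 i \sqrt{111917}$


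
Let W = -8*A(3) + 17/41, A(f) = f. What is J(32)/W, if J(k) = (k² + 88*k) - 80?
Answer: -154160/967 ≈ -159.42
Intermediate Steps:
J(k) = -80 + k² + 88*k
W = -967/41 (W = -8*3 + 17/41 = -24 + 17*(1/41) = -24 + 17/41 = -967/41 ≈ -23.585)
J(32)/W = (-80 + 32² + 88*32)/(-967/41) = (-80 + 1024 + 2816)*(-41/967) = 3760*(-41/967) = -154160/967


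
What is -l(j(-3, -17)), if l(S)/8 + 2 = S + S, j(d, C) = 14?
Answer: -208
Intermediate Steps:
l(S) = -16 + 16*S (l(S) = -16 + 8*(S + S) = -16 + 8*(2*S) = -16 + 16*S)
-l(j(-3, -17)) = -(-16 + 16*14) = -(-16 + 224) = -1*208 = -208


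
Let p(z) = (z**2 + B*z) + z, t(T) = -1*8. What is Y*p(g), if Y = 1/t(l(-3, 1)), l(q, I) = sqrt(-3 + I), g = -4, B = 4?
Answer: 1/2 ≈ 0.50000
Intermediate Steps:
t(T) = -8
p(z) = z**2 + 5*z (p(z) = (z**2 + 4*z) + z = z**2 + 5*z)
Y = -1/8 (Y = 1/(-8) = -1/8 ≈ -0.12500)
Y*p(g) = -(-1)*(5 - 4)/2 = -(-1)/2 = -1/8*(-4) = 1/2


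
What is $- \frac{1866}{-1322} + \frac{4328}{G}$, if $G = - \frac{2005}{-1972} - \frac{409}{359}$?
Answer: $- \frac{2025222361435}{57343733} \approx -35317.0$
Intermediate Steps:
$G = - \frac{86753}{707948}$ ($G = \left(-2005\right) \left(- \frac{1}{1972}\right) - \frac{409}{359} = \frac{2005}{1972} - \frac{409}{359} = - \frac{86753}{707948} \approx -0.12254$)
$- \frac{1866}{-1322} + \frac{4328}{G} = - \frac{1866}{-1322} + \frac{4328}{- \frac{86753}{707948}} = \left(-1866\right) \left(- \frac{1}{1322}\right) + 4328 \left(- \frac{707948}{86753}\right) = \frac{933}{661} - \frac{3063998944}{86753} = - \frac{2025222361435}{57343733}$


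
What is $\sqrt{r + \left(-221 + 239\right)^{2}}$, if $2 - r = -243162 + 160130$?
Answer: $3 \sqrt{9262} \approx 288.72$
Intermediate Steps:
$r = 83034$ ($r = 2 - \left(-243162 + 160130\right) = 2 - -83032 = 2 + 83032 = 83034$)
$\sqrt{r + \left(-221 + 239\right)^{2}} = \sqrt{83034 + \left(-221 + 239\right)^{2}} = \sqrt{83034 + 18^{2}} = \sqrt{83034 + 324} = \sqrt{83358} = 3 \sqrt{9262}$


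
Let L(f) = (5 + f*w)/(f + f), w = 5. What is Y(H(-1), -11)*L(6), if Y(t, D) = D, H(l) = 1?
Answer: -385/12 ≈ -32.083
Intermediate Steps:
L(f) = (5 + 5*f)/(2*f) (L(f) = (5 + f*5)/(f + f) = (5 + 5*f)/((2*f)) = (5 + 5*f)*(1/(2*f)) = (5 + 5*f)/(2*f))
Y(H(-1), -11)*L(6) = -55*(1 + 6)/(2*6) = -55*7/(2*6) = -11*35/12 = -385/12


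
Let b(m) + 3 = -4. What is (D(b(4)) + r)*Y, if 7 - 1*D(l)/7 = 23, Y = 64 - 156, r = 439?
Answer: -30084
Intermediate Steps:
b(m) = -7 (b(m) = -3 - 4 = -7)
Y = -92
D(l) = -112 (D(l) = 49 - 7*23 = 49 - 161 = -112)
(D(b(4)) + r)*Y = (-112 + 439)*(-92) = 327*(-92) = -30084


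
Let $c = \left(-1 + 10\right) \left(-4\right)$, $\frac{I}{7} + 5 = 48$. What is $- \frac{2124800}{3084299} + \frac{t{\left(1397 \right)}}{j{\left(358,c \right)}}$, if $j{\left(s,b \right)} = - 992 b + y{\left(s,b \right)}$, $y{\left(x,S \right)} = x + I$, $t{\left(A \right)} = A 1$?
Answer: $- \frac{72972335097}{112179038929} \approx -0.6505$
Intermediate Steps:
$I = 301$ ($I = -35 + 7 \cdot 48 = -35 + 336 = 301$)
$t{\left(A \right)} = A$
$y{\left(x,S \right)} = 301 + x$ ($y{\left(x,S \right)} = x + 301 = 301 + x$)
$c = -36$ ($c = 9 \left(-4\right) = -36$)
$j{\left(s,b \right)} = 301 + s - 992 b$ ($j{\left(s,b \right)} = - 992 b + \left(301 + s\right) = 301 + s - 992 b$)
$- \frac{2124800}{3084299} + \frac{t{\left(1397 \right)}}{j{\left(358,c \right)}} = - \frac{2124800}{3084299} + \frac{1397}{301 + 358 - -35712} = \left(-2124800\right) \frac{1}{3084299} + \frac{1397}{301 + 358 + 35712} = - \frac{2124800}{3084299} + \frac{1397}{36371} = - \frac{72972335097}{112179038929}$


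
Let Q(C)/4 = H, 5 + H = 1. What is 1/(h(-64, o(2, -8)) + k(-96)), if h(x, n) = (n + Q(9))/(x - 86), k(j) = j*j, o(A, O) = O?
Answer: 25/230404 ≈ 0.00010851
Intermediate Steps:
H = -4 (H = -5 + 1 = -4)
k(j) = j**2
Q(C) = -16 (Q(C) = 4*(-4) = -16)
h(x, n) = (-16 + n)/(-86 + x) (h(x, n) = (n - 16)/(x - 86) = (-16 + n)/(-86 + x))
1/(h(-64, o(2, -8)) + k(-96)) = 1/((-16 - 8)/(-86 - 64) + (-96)**2) = 1/(-24/(-150) + 9216) = 1/(-1/150*(-24) + 9216) = 1/(4/25 + 9216) = 1/(230404/25) = 25/230404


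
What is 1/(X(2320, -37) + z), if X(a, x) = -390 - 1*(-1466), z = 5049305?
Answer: 1/5050381 ≈ 1.9800e-7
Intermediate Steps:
X(a, x) = 1076 (X(a, x) = -390 + 1466 = 1076)
1/(X(2320, -37) + z) = 1/(1076 + 5049305) = 1/5050381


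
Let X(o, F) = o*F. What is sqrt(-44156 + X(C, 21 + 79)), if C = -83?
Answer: 2*I*sqrt(13114) ≈ 229.03*I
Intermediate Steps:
X(o, F) = F*o
sqrt(-44156 + X(C, 21 + 79)) = sqrt(-44156 + (21 + 79)*(-83)) = sqrt(-44156 + 100*(-83)) = sqrt(-44156 - 8300) = sqrt(-52456) = 2*I*sqrt(13114)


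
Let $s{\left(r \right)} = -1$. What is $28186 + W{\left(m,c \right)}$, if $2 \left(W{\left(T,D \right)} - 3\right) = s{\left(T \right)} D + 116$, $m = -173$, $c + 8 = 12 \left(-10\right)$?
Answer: $28311$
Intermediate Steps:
$c = -128$ ($c = -8 + 12 \left(-10\right) = -8 - 120 = -128$)
$W{\left(T,D \right)} = 61 - \frac{D}{2}$ ($W{\left(T,D \right)} = 3 + \frac{- D + 116}{2} = 3 + \frac{116 - D}{2} = 3 - \left(-58 + \frac{D}{2}\right) = 61 - \frac{D}{2}$)
$28186 + W{\left(m,c \right)} = 28186 + \left(61 - -64\right) = 28186 + \left(61 + 64\right) = 28186 + 125 = 28311$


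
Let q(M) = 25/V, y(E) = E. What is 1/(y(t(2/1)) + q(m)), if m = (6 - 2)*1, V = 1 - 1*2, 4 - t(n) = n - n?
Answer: -1/21 ≈ -0.047619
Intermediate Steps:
t(n) = 4 (t(n) = 4 - (n - n) = 4 - 1*0 = 4 + 0 = 4)
V = -1 (V = 1 - 2 = -1)
m = 4 (m = 4*1 = 4)
q(M) = -25 (q(M) = 25/(-1) = 25*(-1) = -25)
1/(y(t(2/1)) + q(m)) = 1/(4 - 25) = 1/(-21) = -1/21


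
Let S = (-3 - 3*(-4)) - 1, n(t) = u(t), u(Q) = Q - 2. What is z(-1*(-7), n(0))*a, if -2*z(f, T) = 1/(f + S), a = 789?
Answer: -263/10 ≈ -26.300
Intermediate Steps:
u(Q) = -2 + Q
n(t) = -2 + t
S = 8 (S = (-3 + 12) - 1 = 9 - 1 = 8)
z(f, T) = -1/(2*(8 + f)) (z(f, T) = -1/(2*(f + 8)) = -1/(2*(8 + f)))
z(-1*(-7), n(0))*a = -1/(16 + 2*(-1*(-7)))*789 = -1/(16 + 2*7)*789 = -1/(16 + 14)*789 = -1/30*789 = -263/10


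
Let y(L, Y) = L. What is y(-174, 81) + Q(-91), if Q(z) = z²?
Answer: 8107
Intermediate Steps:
y(-174, 81) + Q(-91) = -174 + (-91)² = -174 + 8281 = 8107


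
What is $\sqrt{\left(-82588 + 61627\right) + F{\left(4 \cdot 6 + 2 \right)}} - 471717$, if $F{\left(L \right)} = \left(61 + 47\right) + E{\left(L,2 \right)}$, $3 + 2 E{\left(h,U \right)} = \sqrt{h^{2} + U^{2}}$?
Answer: $-471717 + \frac{i \sqrt{83418 - 4 \sqrt{170}}}{2} \approx -4.7172 \cdot 10^{5} + 144.37 i$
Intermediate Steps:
$E{\left(h,U \right)} = - \frac{3}{2} + \frac{\sqrt{U^{2} + h^{2}}}{2}$ ($E{\left(h,U \right)} = - \frac{3}{2} + \frac{\sqrt{h^{2} + U^{2}}}{2} = - \frac{3}{2} + \frac{\sqrt{U^{2} + h^{2}}}{2}$)
$F{\left(L \right)} = \frac{213}{2} + \frac{\sqrt{4 + L^{2}}}{2}$ ($F{\left(L \right)} = \left(61 + 47\right) + \left(- \frac{3}{2} + \frac{\sqrt{2^{2} + L^{2}}}{2}\right) = 108 + \left(- \frac{3}{2} + \frac{\sqrt{4 + L^{2}}}{2}\right) = \frac{213}{2} + \frac{\sqrt{4 + L^{2}}}{2}$)
$\sqrt{\left(-82588 + 61627\right) + F{\left(4 \cdot 6 + 2 \right)}} - 471717 = \sqrt{\left(-82588 + 61627\right) + \left(\frac{213}{2} + \frac{\sqrt{4 + \left(4 \cdot 6 + 2\right)^{2}}}{2}\right)} - 471717 = \sqrt{-20961 + \left(\frac{213}{2} + \frac{\sqrt{4 + \left(24 + 2\right)^{2}}}{2}\right)} - 471717 = \sqrt{-20961 + \left(\frac{213}{2} + \frac{\sqrt{4 + 26^{2}}}{2}\right)} - 471717 = \sqrt{-20961 + \left(\frac{213}{2} + \frac{\sqrt{4 + 676}}{2}\right)} - 471717 = \sqrt{-20961 + \left(\frac{213}{2} + \frac{\sqrt{680}}{2}\right)} - 471717 = \sqrt{-20961 + \left(\frac{213}{2} + \frac{2 \sqrt{170}}{2}\right)} - 471717 = \sqrt{-20961 + \left(\frac{213}{2} + \sqrt{170}\right)} - 471717 = \sqrt{- \frac{41709}{2} + \sqrt{170}} - 471717 = -471717 + \sqrt{- \frac{41709}{2} + \sqrt{170}}$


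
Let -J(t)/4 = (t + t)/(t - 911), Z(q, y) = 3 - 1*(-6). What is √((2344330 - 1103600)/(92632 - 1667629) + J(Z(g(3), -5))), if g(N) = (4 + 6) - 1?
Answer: I*√357199982132635686/710323647 ≈ 0.84139*I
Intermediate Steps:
g(N) = 9 (g(N) = 10 - 1 = 9)
Z(q, y) = 9 (Z(q, y) = 3 + 6 = 9)
J(t) = -8*t/(-911 + t) (J(t) = -4*(t + t)/(t - 911) = -4*2*t/(-911 + t) = -8*t/(-911 + t))
√((2344330 - 1103600)/(92632 - 1667629) + J(Z(g(3), -5))) = √((2344330 - 1103600)/(92632 - 1667629) - 8*9/(-911 + 9)) = √(1240730/(-1574997) - 8*9/(-902)) = √(1240730*(-1/1574997) - 8*9*(-1/902)) = √(-1240730/1574997 + 36/451) = √(-502869338/710323647) = I*√357199982132635686/710323647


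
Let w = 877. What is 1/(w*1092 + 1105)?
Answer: 1/958789 ≈ 1.0430e-6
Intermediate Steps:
1/(w*1092 + 1105) = 1/(877*1092 + 1105) = 1/(957684 + 1105) = 1/958789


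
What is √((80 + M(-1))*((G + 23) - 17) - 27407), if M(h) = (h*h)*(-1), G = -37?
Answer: 4*I*√1866 ≈ 172.79*I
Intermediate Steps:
M(h) = -h² (M(h) = h²*(-1) = -h²)
√((80 + M(-1))*((G + 23) - 17) - 27407) = √((80 - 1*(-1)²)*((-37 + 23) - 17) - 27407) = √((80 - 1*1)*(-14 - 17) - 27407) = √((80 - 1)*(-31) - 27407) = √(79*(-31) - 27407) = √(-2449 - 27407) = √(-29856) = 4*I*√1866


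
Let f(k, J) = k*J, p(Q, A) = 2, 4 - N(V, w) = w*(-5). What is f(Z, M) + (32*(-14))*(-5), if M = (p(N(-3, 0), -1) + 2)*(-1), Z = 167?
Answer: 1572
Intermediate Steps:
N(V, w) = 4 + 5*w (N(V, w) = 4 - w*(-5) = 4 - (-5)*w = 4 + 5*w)
M = -4 (M = (2 + 2)*(-1) = 4*(-1) = -4)
f(k, J) = J*k
f(Z, M) + (32*(-14))*(-5) = -4*167 + (32*(-14))*(-5) = -668 - 448*(-5) = -668 + 2240 = 1572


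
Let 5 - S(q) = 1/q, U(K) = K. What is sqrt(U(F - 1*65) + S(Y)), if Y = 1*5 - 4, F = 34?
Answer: 3*I*sqrt(3) ≈ 5.1962*I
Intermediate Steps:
Y = 1 (Y = 5 - 4 = 1)
S(q) = 5 - 1/q
sqrt(U(F - 1*65) + S(Y)) = sqrt((34 - 1*65) + (5 - 1/1)) = sqrt((34 - 65) + (5 - 1*1)) = sqrt(-31 + (5 - 1)) = sqrt(-31 + 4) = sqrt(-27) = 3*I*sqrt(3)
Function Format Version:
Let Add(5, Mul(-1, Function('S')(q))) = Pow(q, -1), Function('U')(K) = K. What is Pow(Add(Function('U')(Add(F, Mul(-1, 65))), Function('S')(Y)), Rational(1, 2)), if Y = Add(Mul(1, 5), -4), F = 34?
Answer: Mul(3, I, Pow(3, Rational(1, 2))) ≈ Mul(5.1962, I)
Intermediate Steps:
Y = 1 (Y = Add(5, -4) = 1)
Function('S')(q) = Add(5, Mul(-1, Pow(q, -1)))
Pow(Add(Function('U')(Add(F, Mul(-1, 65))), Function('S')(Y)), Rational(1, 2)) = Pow(Add(Add(34, Mul(-1, 65)), Add(5, Mul(-1, Pow(1, -1)))), Rational(1, 2)) = Pow(Add(Add(34, -65), Add(5, Mul(-1, 1))), Rational(1, 2)) = Pow(Add(-31, Add(5, -1)), Rational(1, 2)) = Pow(Add(-31, 4), Rational(1, 2)) = Pow(-27, Rational(1, 2)) = Mul(3, I, Pow(3, Rational(1, 2)))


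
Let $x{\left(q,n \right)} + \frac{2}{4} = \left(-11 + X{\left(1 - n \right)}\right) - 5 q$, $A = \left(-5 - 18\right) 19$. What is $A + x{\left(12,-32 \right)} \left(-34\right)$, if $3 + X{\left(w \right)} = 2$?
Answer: $2028$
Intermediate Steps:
$X{\left(w \right)} = -1$ ($X{\left(w \right)} = -3 + 2 = -1$)
$A = -437$ ($A = \left(-23\right) 19 = -437$)
$x{\left(q,n \right)} = - \frac{25}{2} - 5 q$ ($x{\left(q,n \right)} = - \frac{1}{2} - \left(12 + 5 q\right) = - \frac{25}{2} - 5 q$)
$A + x{\left(12,-32 \right)} \left(-34\right) = -437 + \left(- \frac{25}{2} - 60\right) \left(-34\right) = -437 - -2465 = -437 + 2465 = 2028$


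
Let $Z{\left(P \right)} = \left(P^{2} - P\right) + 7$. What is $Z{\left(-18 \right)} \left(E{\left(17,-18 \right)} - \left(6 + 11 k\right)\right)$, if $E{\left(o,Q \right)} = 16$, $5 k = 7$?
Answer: $- \frac{9423}{5} \approx -1884.6$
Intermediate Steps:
$k = \frac{7}{5}$ ($k = \frac{1}{5} \cdot 7 = \frac{7}{5} \approx 1.4$)
$Z{\left(P \right)} = 7 + P^{2} - P$
$Z{\left(-18 \right)} \left(E{\left(17,-18 \right)} - \left(6 + 11 k\right)\right) = \left(7 + \left(-18\right)^{2} - -18\right) \left(16 - \frac{107}{5}\right) = \left(7 + 324 + 18\right) \left(16 - \frac{107}{5}\right) = 349 \left(16 - \frac{107}{5}\right) = 349 \left(- \frac{27}{5}\right) = - \frac{9423}{5}$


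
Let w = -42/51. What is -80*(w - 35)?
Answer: 48720/17 ≈ 2865.9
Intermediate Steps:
w = -14/17 (w = -42*1/51 = -14/17 ≈ -0.82353)
-80*(w - 35) = -80*(-14/17 - 35) = -80*(-609/17) = 48720/17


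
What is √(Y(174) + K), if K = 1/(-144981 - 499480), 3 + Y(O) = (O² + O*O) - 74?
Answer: 3*√2790786730151446/644461 ≈ 245.92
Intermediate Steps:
Y(O) = -77 + 2*O² (Y(O) = -3 + ((O² + O*O) - 74) = -3 + ((O² + O²) - 74) = -3 + (2*O² - 74) = -3 + (-74 + 2*O²) = -77 + 2*O²)
K = -1/644461 (K = 1/(-644461) = -1/644461 ≈ -1.5517e-6)
√(Y(174) + K) = √((-77 + 2*174²) - 1/644461) = √((-77 + 2*30276) - 1/644461) = √((-77 + 60552) - 1/644461) = √(60475 - 1/644461) = √(38973778974/644461) = 3*√2790786730151446/644461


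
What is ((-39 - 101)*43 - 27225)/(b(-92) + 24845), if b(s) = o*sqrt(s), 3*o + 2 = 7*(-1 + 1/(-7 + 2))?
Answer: -185843705625/138886904393 - 51862200*I*sqrt(23)/138886904393 ≈ -1.3381 - 0.0017908*I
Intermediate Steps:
o = -52/15 (o = -2/3 + (7*(-1 + 1/(-7 + 2)))/3 = -2/3 + (7*(-1 + 1/(-5)))/3 = -2/3 + (7*(-1 - 1/5))/3 = -2/3 + (7*(-6/5))/3 = -2/3 + (1/3)*(-42/5) = -2/3 - 14/5 = -52/15 ≈ -3.4667)
b(s) = -52*sqrt(s)/15
((-39 - 101)*43 - 27225)/(b(-92) + 24845) = ((-39 - 101)*43 - 27225)/(-104*I*sqrt(23)/15 + 24845) = (-140*43 - 27225)/(-104*I*sqrt(23)/15 + 24845) = (-6020 - 27225)/(-104*I*sqrt(23)/15 + 24845) = -33245/(24845 - 104*I*sqrt(23)/15)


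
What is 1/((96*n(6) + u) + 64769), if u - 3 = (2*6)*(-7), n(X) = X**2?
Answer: 1/68144 ≈ 1.4675e-5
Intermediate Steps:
u = -81 (u = 3 + (2*6)*(-7) = 3 + 12*(-7) = 3 - 84 = -81)
1/((96*n(6) + u) + 64769) = 1/((96*6**2 - 81) + 64769) = 1/((96*36 - 81) + 64769) = 1/((3456 - 81) + 64769) = 1/(3375 + 64769) = 1/68144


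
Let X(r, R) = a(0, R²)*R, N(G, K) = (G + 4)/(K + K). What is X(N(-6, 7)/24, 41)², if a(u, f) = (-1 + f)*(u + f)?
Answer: 13406694209798400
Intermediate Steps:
a(u, f) = (-1 + f)*(f + u)
N(G, K) = (4 + G)/(2*K) (N(G, K) = (4 + G)/((2*K)) = (4 + G)*(1/(2*K)) = (4 + G)/(2*K))
X(r, R) = R*(R⁴ - R²) (X(r, R) = ((R²)² - R² - 1*0 + R²*0)*R = (R⁴ - R² + 0 + 0)*R = (R⁴ - R²)*R = R*(R⁴ - R²))
X(N(-6, 7)/24, 41)² = (41⁵ - 1*41³)² = (115856201 - 1*68921)² = (115856201 - 68921)² = 115787280² = 13406694209798400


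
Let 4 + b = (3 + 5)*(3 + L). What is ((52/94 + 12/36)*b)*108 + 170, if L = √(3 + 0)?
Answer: 97990/47 + 36000*√3/47 ≈ 3411.6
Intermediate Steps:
L = √3 ≈ 1.7320
b = 20 + 8*√3 (b = -4 + (3 + 5)*(3 + √3) = -4 + 8*(3 + √3) = -4 + (24 + 8*√3) = 20 + 8*√3 ≈ 33.856)
((52/94 + 12/36)*b)*108 + 170 = ((52/94 + 12/36)*(20 + 8*√3))*108 + 170 = ((52*(1/94) + 12*(1/36))*(20 + 8*√3))*108 + 170 = ((26/47 + ⅓)*(20 + 8*√3))*108 + 170 = (125*(20 + 8*√3)/141)*108 + 170 = (2500/141 + 1000*√3/141)*108 + 170 = (90000/47 + 36000*√3/47) + 170 = 97990/47 + 36000*√3/47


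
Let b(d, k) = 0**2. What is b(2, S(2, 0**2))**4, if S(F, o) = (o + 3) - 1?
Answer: 0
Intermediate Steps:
S(F, o) = 2 + o (S(F, o) = (3 + o) - 1 = 2 + o)
b(d, k) = 0
b(2, S(2, 0**2))**4 = 0**4 = 0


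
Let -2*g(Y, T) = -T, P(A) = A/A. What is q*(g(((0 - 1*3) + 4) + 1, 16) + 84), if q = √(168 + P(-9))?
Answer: 1196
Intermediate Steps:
P(A) = 1
g(Y, T) = T/2 (g(Y, T) = -(-1)*T/2 = T/2)
q = 13 (q = √(168 + 1) = √169 = 13)
q*(g(((0 - 1*3) + 4) + 1, 16) + 84) = 13*((½)*16 + 84) = 13*(8 + 84) = 13*92 = 1196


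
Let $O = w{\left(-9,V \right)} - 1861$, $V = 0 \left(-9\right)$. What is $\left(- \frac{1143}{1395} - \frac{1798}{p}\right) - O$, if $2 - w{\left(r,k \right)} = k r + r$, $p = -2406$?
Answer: $\frac{344946814}{186465} \approx 1849.9$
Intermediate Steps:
$V = 0$
$w{\left(r,k \right)} = 2 - r - k r$ ($w{\left(r,k \right)} = 2 - \left(k r + r\right) = 2 - \left(r + k r\right) = 2 - r - k r$)
$O = -1850$ ($O = \left(2 - -9 - 0 \left(-9\right)\right) - 1861 = \left(2 + 9 + 0\right) - 1861 = 11 - 1861 = -1850$)
$\left(- \frac{1143}{1395} - \frac{1798}{p}\right) - O = \left(- \frac{1143}{1395} - \frac{1798}{-2406}\right) - -1850 = \left(\left(-1143\right) \frac{1}{1395} - - \frac{899}{1203}\right) + 1850 = \left(- \frac{127}{155} + \frac{899}{1203}\right) + 1850 = - \frac{13436}{186465} + 1850 = \frac{344946814}{186465}$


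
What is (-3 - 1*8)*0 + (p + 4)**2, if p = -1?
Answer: 9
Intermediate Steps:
(-3 - 1*8)*0 + (p + 4)**2 = (-3 - 1*8)*0 + (-1 + 4)**2 = (-3 - 8)*0 + 3**2 = -11*0 + 9 = 0 + 9 = 9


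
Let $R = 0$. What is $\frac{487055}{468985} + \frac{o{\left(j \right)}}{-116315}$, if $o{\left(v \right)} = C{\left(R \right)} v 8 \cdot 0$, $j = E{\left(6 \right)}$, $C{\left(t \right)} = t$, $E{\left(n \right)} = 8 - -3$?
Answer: $\frac{97411}{93797} \approx 1.0385$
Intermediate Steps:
$E{\left(n \right)} = 11$ ($E{\left(n \right)} = 8 + 3 = 11$)
$j = 11$
$o{\left(v \right)} = 0$ ($o{\left(v \right)} = 0 v 8 \cdot 0 = 0 \cdot 8 \cdot 0 = 0 \cdot 0 = 0$)
$\frac{487055}{468985} + \frac{o{\left(j \right)}}{-116315} = \frac{487055}{468985} + \frac{0}{-116315} = 487055 \cdot \frac{1}{468985} + 0 \left(- \frac{1}{116315}\right) = \frac{97411}{93797} + 0 = \frac{97411}{93797}$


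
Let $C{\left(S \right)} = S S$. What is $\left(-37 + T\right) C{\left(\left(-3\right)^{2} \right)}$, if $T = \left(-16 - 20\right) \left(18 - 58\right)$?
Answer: $113643$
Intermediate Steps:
$T = 1440$ ($T = \left(-36\right) \left(-40\right) = 1440$)
$C{\left(S \right)} = S^{2}$
$\left(-37 + T\right) C{\left(\left(-3\right)^{2} \right)} = \left(-37 + 1440\right) \left(\left(-3\right)^{2}\right)^{2} = 1403 \cdot 9^{2} = 1403 \cdot 81 = 113643$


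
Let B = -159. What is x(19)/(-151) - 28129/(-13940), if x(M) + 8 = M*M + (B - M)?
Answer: 1807979/2104940 ≈ 0.85892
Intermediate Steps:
x(M) = -167 + M² - M (x(M) = -8 + (M*M + (-159 - M)) = -8 + (M² + (-159 - M)) = -8 + (-159 + M² - M) = -167 + M² - M)
x(19)/(-151) - 28129/(-13940) = (-167 + 19² - 1*19)/(-151) - 28129/(-13940) = (-167 + 361 - 19)*(-1/151) - 28129*(-1/13940) = 175*(-1/151) + 28129/13940 = -175/151 + 28129/13940 = 1807979/2104940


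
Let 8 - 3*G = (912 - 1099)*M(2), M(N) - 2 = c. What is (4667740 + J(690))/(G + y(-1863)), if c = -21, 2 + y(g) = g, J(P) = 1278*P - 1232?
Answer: -4161246/2285 ≈ -1821.1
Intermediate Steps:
J(P) = -1232 + 1278*P
y(g) = -2 + g
M(N) = -19 (M(N) = 2 - 21 = -19)
G = -3545/3 (G = 8/3 - (912 - 1099)*(-19)/3 = 8/3 - (-187)*(-19)/3 = 8/3 - 1/3*3553 = 8/3 - 3553/3 = -3545/3 ≈ -1181.7)
(4667740 + J(690))/(G + y(-1863)) = (4667740 + (-1232 + 1278*690))/(-3545/3 + (-2 - 1863)) = (4667740 + (-1232 + 881820))/(-3545/3 - 1865) = (4667740 + 880588)/(-9140/3) = 5548328*(-3/9140) = -4161246/2285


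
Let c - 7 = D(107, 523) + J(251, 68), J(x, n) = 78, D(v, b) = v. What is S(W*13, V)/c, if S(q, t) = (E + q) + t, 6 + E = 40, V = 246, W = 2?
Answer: 51/32 ≈ 1.5938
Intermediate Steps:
E = 34 (E = -6 + 40 = 34)
c = 192 (c = 7 + (107 + 78) = 7 + 185 = 192)
S(q, t) = 34 + q + t (S(q, t) = (34 + q) + t = 34 + q + t)
S(W*13, V)/c = (34 + 2*13 + 246)/192 = (34 + 26 + 246)*(1/192) = 306*(1/192) = 51/32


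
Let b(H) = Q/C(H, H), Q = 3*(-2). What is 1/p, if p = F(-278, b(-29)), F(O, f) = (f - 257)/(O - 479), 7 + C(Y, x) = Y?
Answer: 4542/1541 ≈ 2.9474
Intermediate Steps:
C(Y, x) = -7 + Y
Q = -6
b(H) = -6/(-7 + H)
F(O, f) = (-257 + f)/(-479 + O)
p = 1541/4542 (p = (-257 - 6/(-7 - 29))/(-479 - 278) = (-257 - 6/(-36))/(-757) = -(-257 - 6*(-1/36))/757 = -(-257 + ⅙)/757 = -1/757*(-1541/6) = 1541/4542 ≈ 0.33928)
1/p = 1/(1541/4542) = 4542/1541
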